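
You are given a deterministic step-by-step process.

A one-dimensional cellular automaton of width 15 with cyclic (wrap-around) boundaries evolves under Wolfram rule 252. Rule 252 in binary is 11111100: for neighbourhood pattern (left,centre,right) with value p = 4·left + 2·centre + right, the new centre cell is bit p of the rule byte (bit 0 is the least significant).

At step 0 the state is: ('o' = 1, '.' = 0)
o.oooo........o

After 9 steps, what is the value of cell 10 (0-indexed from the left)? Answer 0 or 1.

gen 0: o.oooo........o
gen 1: ooooooo.......o
gen 2: oooooooo......o
gen 3: ooooooooo.....o
gen 4: oooooooooo....o
gen 5: ooooooooooo...o
gen 6: oooooooooooo..o
gen 7: ooooooooooooo.o
gen 8: ooooooooooooooo
gen 9: ooooooooooooooo

1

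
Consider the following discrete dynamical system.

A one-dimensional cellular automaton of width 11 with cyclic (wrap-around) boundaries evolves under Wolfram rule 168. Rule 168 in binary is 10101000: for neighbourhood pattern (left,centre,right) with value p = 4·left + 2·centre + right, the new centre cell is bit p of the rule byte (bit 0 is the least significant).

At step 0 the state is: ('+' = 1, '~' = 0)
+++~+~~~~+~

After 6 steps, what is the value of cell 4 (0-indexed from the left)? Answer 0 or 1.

t=0: +++~+~~~~+~
t=1: ++~+~~~~~~+
t=2: +~+~~~~~~~+
t=3: ~+~~~~~~~~+
t=4: +~~~~~~~~~~
t=5: ~~~~~~~~~~~
t=6: ~~~~~~~~~~~

0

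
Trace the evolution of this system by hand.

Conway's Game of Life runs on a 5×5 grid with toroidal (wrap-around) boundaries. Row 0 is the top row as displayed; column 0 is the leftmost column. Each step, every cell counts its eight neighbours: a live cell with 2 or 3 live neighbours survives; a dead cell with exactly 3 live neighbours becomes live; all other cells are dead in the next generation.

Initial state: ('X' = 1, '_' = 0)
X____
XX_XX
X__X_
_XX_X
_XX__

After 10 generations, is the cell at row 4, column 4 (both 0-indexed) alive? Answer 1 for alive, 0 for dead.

0

t=0: X____
XX_XX
X__X_
_XX_X
_XX__
t=1: ___X_
_XXX_
_____
____X
__XX_
t=2: _X__X
__XX_
__XX_
___X_
__XXX
t=3: XX__X
_X__X
____X
_____
X_X_X
t=4: __X__
_X_XX
X____
X__XX
___XX
t=5: X_X__
XXXXX
_XX__
X__X_
X_X__
t=6: _____
____X
_____
X__XX
X_XX_
t=7: ___XX
_____
X__X_
XXXX_
XXXX_
t=8: XX_XX
___X_
X__X_
_____
_____
t=9: X_XXX
_X_X_
____X
_____
X___X
t=10: __X__
_X___
_____
X___X
XX___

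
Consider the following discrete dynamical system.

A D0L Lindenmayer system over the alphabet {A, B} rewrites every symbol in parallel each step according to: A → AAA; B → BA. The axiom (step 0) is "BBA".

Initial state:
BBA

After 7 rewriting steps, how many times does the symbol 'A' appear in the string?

4373

k=0  BBA
k=1  BABAAAA
k=2  BAAAABAAAAAAAAAAAAA
k=3  BAAAAAAAAAAAAABAAAAAAAAAAAAAAAAAAAAAAAAAAAAAAAAAAAAAAAA
k=4  BAAAAAAAAAAAAAAAAAAAAAAAAAAAAAAAAAAAAAAAABAAAAAAAAAAAAAAAA…AAAAAAAAAAAAAAAAAAAAAAAAAAAAAAAAAAAAAAAAAAAAAAAAAAAAAAAAAA  (len 163)
k=5  BAAAAAAAAAAAAAAAAAAAAAAAAAAAAAAAAAAAAAAAAAAAAAAAAAAAAAAAAA…AAAAAAAAAAAAAAAAAAAAAAAAAAAAAAAAAAAAAAAAAAAAAAAAAAAAAAAAAA  (len 487)
k=6  BAAAAAAAAAAAAAAAAAAAAAAAAAAAAAAAAAAAAAAAAAAAAAAAAAAAAAAAAA…AAAAAAAAAAAAAAAAAAAAAAAAAAAAAAAAAAAAAAAAAAAAAAAAAAAAAAAAAA  (len 1459)
k=7  BAAAAAAAAAAAAAAAAAAAAAAAAAAAAAAAAAAAAAAAAAAAAAAAAAAAAAAAAA…AAAAAAAAAAAAAAAAAAAAAAAAAAAAAAAAAAAAAAAAAAAAAAAAAAAAAAAAAA  (len 4375)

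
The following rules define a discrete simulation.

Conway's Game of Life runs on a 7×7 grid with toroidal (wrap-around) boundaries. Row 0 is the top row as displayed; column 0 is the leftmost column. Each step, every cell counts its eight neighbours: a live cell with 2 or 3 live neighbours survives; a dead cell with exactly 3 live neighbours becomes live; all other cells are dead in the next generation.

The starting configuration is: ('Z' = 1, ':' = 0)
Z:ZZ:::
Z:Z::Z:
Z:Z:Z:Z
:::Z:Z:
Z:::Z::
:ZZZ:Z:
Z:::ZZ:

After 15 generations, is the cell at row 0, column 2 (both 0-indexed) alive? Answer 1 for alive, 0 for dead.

gen 0: Z:ZZ:::
Z:Z::Z:
Z:Z:Z:Z
:::Z:Z:
Z:::Z::
:ZZZ:Z:
Z:::ZZ:
gen 1: Z:ZZ:Z:
Z:Z:ZZ:
Z:Z:Z::
ZZ:Z:Z:
:Z:::ZZ
ZZZZ:Z:
Z::::Z:
gen 2: Z:ZZ:Z:
Z:Z::Z:
Z:Z::::
:::Z:Z:
:::Z:Z:
::Z::Z:
Z::::Z:
gen 3: Z:ZZ:Z:
Z:Z:Z::
::ZZZ::
::ZZ::Z
::ZZ:ZZ
:::::Z:
::ZZ:Z:
gen 4: :::::Z:
:::::ZZ
::::ZZ:
:Z::::Z
::ZZ:ZZ
:::::Z:
:ZZZ:Z:
gen 5: ::Z::Z:
::::::Z
Z:::Z::
Z:ZZ::Z
Z:Z:ZZZ
:Z:::Z:
::Z::ZZ
gen 6: :::::Z:
:::::ZZ
ZZ:Z:Z:
::Z::::
::Z:Z::
:ZZZ:::
:ZZ:ZZZ
gen 7: Z::::::
Z::::Z:
ZZZ:ZZ:
::Z:Z::
:::::::
Z::::::
ZZ::ZZZ
gen 8: ::::Z::
Z:::ZZ:
Z:Z:ZZ:
::Z:ZZ:
:::::::
ZZ:::Z:
:Z:::Z:
gen 9: ::::Z:Z
:Z:::::
:::::::
:Z::ZZZ
:Z::ZZZ
ZZ::::Z
ZZ::ZZZ
gen 10: :Z::Z:Z
:::::::
Z::::Z:
::::Z:Z
:ZZ:Z::
::Z::::
:Z::Z::
gen 11: Z::::Z:
Z::::ZZ
:::::ZZ
ZZ:ZZ:Z
:ZZ::Z:
::Z::::
ZZZZ:Z:
gen 12: ::Z::Z:
Z:::Z::
:Z:::::
:Z:ZZ::
::::ZZZ
Z:::Z:Z
Z:ZZZ::
gen 13: ::Z::ZZ
:Z:::::
ZZZZZ::
Z:ZZZ::
::::::Z
ZZ:::::
Z:Z:Z::
gen 14: Z:ZZ:ZZ
::::ZZZ
Z:::Z::
Z:::ZZZ
::ZZ::Z
ZZ::::Z
Z:ZZ:Z:
gen 15: Z:Z::::
:Z:::::
Z::Z:::
ZZ::Z::
::ZZZ::
::::ZZ:
:::Z:Z:

1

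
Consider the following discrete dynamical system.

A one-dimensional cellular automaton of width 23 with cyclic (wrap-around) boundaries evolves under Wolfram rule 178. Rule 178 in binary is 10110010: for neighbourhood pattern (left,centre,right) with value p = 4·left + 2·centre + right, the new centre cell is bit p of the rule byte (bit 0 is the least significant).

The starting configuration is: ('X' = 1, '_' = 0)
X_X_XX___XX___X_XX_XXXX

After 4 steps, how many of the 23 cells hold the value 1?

0) X_X_XX___XX___X_XX_XXXX
1) _X_X__X_X__X_X_X__X_XXX
2) X_X_XX_X_XX_X_X_XX_X_X_
3) _X_X__X_X__X_X_X__X_X_X
4) X_X_XX_X_XX_X_X_XX_X_X_

13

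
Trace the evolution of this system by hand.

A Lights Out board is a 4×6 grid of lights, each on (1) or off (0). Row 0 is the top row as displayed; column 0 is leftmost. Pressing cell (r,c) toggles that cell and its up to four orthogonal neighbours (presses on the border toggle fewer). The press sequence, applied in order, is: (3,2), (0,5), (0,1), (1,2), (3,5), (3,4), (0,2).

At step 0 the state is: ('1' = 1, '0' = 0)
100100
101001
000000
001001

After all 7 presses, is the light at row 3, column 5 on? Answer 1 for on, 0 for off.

1

0) 100100
101001
000000
001001
1) 100100
101001
001000
010101
2) 100111
101000
001000
010101
3) 011111
111000
001000
010101
4) 010111
100100
000000
010101
5) 010111
100100
000001
010110
6) 010111
100100
000011
010001
7) 001011
101100
000011
010001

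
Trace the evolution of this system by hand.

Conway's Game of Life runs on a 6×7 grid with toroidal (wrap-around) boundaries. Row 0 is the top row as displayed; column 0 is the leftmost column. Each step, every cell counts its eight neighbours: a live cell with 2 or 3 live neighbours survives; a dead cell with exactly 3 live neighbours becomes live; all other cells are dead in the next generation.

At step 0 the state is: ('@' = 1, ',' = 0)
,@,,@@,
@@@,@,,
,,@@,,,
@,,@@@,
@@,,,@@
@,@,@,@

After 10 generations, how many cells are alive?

0) ,@,,@@,
@@@,@,,
,,@@,,,
@,,@@@,
@@,,,@@
@,@,@,@
1) ,,,,@,,
@,,,@@,
@,,,,@@
@,,@,@,
,,@,,,,
,,@@@,,
2) ,,,,,,,
@,,,@,,
@@,,,,,
@@,,@@,
,@@,,,,
,,@,@,,
3) ,,,@,,,
@@,,,,,
,,,,@@,
,,,,,,@
@,@,@@,
,@@@,,,
4) @,,@,,,
,,,,@,,
@,,,,@@
,,,@,,@
@,@,@@@
,@,,,,,
5) ,,,,,,,
@,,,@@,
@,,,@@@
,@,@,,,
@@@@@@@
,@@@@@,
6) ,@@,,,@
@,,,@,,
@@,@,,,
,,,,,,,
,,,,,,@
,,,,,,,
7) @@,,,,,
,,,@,,@
@@,,,,,
@,,,,,,
,,,,,,,
@,,,,,,
8) @@,,,,@
,,@,,,@
@@,,,,@
@@,,,,,
,,,,,,,
@@,,,,,
9) ,,@,,,@
,,@,,@,
,,@,,,@
,@,,,,@
,,,,,,,
,@,,,,@
10) @@@,,@@
,@@@,@@
@@@,,@@
@,,,,,,
,,,,,,,
@,,,,,,

17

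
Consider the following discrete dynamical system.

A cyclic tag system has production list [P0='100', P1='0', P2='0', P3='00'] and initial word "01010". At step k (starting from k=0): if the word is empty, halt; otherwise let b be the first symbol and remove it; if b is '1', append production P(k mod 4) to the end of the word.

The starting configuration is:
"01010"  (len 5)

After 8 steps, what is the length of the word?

gen 0: "01010"  (len 5)
gen 1: "1010"  (len 4)
gen 2: "0100"  (len 4)
gen 3: "100"  (len 3)
gen 4: "0000"  (len 4)
gen 5: "000"  (len 3)
gen 6: "00"  (len 2)
gen 7: "0"  (len 1)
gen 8: (halted — word empty)

0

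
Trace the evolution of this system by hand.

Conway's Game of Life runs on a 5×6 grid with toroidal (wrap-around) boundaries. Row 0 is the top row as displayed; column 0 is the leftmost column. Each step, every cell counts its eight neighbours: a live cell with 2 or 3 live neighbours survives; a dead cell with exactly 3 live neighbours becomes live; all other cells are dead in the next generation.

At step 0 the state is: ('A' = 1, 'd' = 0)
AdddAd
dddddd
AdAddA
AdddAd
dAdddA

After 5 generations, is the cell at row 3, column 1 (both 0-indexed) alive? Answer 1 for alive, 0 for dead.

0

gen 0: AdddAd
dddddd
AdAddA
AdddAd
dAdddA
gen 1: AddddA
AAdddd
AAdddA
ddddAd
dAddAd
gen 2: dddddA
dddddd
dAdddA
dAddAd
AdddAd
gen 3: dddddA
Addddd
Addddd
dAddAd
AdddAd
gen 4: AddddA
AddddA
AAdddA
AAdddd
AdddAd
gen 5: dAddAd
ddddAd
dddddd
dddddd
dddddd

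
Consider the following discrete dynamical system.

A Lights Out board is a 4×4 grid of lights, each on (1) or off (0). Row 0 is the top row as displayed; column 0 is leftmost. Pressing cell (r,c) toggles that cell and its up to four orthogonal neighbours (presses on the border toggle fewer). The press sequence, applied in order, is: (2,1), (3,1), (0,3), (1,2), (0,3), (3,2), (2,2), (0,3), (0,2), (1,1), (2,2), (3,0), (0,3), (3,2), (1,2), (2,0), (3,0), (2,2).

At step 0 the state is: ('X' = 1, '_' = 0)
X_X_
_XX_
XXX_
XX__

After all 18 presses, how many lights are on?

t=0: X_X_
_XX_
XXX_
XX__
t=1: X_X_
__X_
____
X___
t=2: X_X_
__X_
_X__
_XX_
t=3: X__X
__XX
_X__
_XX_
t=4: X_XX
_X__
_XX_
_XX_
t=5: X___
_X_X
_XX_
_XX_
t=6: X___
_X_X
_X__
___X
t=7: X___
_XXX
__XX
__XX
t=8: X_XX
_XX_
__XX
__XX
t=9: XX__
_X__
__XX
__XX
t=10: X___
X_X_
_XXX
__XX
t=11: X___
X___
____
___X
t=12: X___
X___
X___
XX_X
t=13: X_XX
X__X
X___
XX_X
t=14: X_XX
X__X
X_X_
X_X_
t=15: X__X
XXX_
X___
X_X_
t=16: X__X
_XX_
_X__
__X_
t=17: X__X
_XX_
XX__
XXX_
t=18: X__X
_X__
X_XX
XX__

8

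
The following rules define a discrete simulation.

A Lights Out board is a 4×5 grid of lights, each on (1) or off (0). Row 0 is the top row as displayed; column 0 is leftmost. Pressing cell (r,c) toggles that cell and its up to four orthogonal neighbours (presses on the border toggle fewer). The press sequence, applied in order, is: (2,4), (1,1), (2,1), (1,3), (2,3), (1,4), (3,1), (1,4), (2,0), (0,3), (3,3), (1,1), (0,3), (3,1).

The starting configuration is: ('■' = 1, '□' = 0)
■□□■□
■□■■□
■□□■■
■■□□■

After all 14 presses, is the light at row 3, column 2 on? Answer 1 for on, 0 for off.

1

0) ■□□■□
■□■■□
■□□■■
■■□□■
1) ■□□■□
■□■■■
■□□□□
■■□□□
2) ■■□■□
□■□■■
■■□□□
■■□□□
3) ■■□■□
□□□■■
□□■□□
■□□□□
4) ■■□□□
□□■□□
□□■■□
■□□□□
5) ■■□□□
□□■■□
□□□□■
■□□■□
6) ■■□□■
□□■□■
□□□□□
■□□■□
7) ■■□□■
□□■□■
□■□□□
□■■■□
8) ■■□□□
□□■■□
□■□□■
□■■■□
9) ■■□□□
■□■■□
■□□□■
■■■■□
10) ■■■■■
■□■□□
■□□□■
■■■■□
11) ■■■■■
■□■□□
■□□■■
■■□□■
12) ■□■■■
□■□□□
■■□■■
■■□□■
13) ■□□□□
□■□■□
■■□■■
■■□□■
14) ■□□□□
□■□■□
■□□■■
□□■□■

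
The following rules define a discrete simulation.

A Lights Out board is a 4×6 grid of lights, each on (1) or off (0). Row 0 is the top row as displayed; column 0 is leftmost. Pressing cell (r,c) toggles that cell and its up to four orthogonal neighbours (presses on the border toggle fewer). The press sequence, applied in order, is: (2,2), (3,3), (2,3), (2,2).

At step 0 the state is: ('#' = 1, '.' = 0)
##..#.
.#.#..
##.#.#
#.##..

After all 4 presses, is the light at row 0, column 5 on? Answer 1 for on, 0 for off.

k=0  ##..#.
.#.#..
##.#.#
#.##..
k=1  ##..#.
.###..
#.#..#
#..#..
k=2  ##..#.
.###..
#.##.#
#.#.#.
k=3  ##..#.
.##...
#...##
#.###.
k=4  ##..#.
.#....
######
#..##.

0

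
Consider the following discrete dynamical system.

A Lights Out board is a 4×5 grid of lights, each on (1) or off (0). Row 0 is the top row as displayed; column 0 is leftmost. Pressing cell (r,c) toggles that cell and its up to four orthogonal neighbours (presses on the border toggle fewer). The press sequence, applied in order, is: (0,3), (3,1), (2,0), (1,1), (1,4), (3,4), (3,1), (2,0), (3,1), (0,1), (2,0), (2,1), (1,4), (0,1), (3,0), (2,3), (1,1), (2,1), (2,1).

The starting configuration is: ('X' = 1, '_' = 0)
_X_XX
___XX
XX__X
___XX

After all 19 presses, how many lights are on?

k=0  _X_XX
___XX
XX__X
___XX
k=1  _XX__
____X
XX__X
___XX
k=2  _XX__
____X
X___X
XXXXX
k=3  _XX__
X___X
_X__X
_XXXX
k=4  __X__
_XX_X
____X
_XXXX
k=5  __X_X
_XXX_
_____
_XXXX
k=6  __X_X
_XXX_
____X
_XX__
k=7  __X_X
_XXX_
_X__X
X____
k=8  __X_X
XXXX_
X___X
_____
k=9  __X_X
XXXX_
XX__X
XXX__
k=10  XX__X
X_XX_
XX__X
XXX__
k=11  XX__X
__XX_
____X
_XX__
k=12  XX__X
_XXX_
XXX_X
__X__
k=13  XX___
_XX_X
XXX__
__X__
k=14  __X__
__X_X
XXX__
__X__
k=15  __X__
__X_X
_XX__
XXX__
k=16  __X__
__XXX
_X_XX
XXXX_
k=17  _XX__
XX_XX
___XX
XXXX_
k=18  _XX__
X__XX
XXXXX
X_XX_
k=19  _XX__
XX_XX
___XX
XXXX_

12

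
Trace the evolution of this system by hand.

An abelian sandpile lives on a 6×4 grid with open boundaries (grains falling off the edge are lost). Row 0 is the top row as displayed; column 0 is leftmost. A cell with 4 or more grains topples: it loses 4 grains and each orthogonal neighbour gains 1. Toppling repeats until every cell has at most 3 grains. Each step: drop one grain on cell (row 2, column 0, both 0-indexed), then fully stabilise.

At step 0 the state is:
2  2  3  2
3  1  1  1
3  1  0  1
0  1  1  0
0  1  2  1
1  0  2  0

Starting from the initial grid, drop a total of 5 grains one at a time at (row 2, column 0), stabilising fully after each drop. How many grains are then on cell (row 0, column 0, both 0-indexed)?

3

[0] 2  2  3  2
3  1  1  1
3  1  0  1
0  1  1  0
0  1  2  1
1  0  2  0
[1] 3  2  3  2
0  2  1  1
1  2  0  1
1  1  1  0
0  1  2  1
1  0  2  0
[2] 3  2  3  2
0  2  1  1
2  2  0  1
1  1  1  0
0  1  2  1
1  0  2  0
[3] 3  2  3  2
0  2  1  1
3  2  0  1
1  1  1  0
0  1  2  1
1  0  2  0
[4] 3  2  3  2
1  2  1  1
0  3  0  1
2  1  1  0
0  1  2  1
1  0  2  0
[5] 3  2  3  2
1  2  1  1
1  3  0  1
2  1  1  0
0  1  2  1
1  0  2  0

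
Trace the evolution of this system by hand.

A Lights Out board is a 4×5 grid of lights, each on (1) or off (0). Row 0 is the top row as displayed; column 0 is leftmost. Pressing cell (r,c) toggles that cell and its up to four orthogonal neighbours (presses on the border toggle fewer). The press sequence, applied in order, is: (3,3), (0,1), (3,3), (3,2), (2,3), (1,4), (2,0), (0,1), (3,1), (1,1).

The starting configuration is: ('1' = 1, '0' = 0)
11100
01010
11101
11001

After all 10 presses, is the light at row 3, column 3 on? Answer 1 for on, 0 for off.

0

step 0: 11100
01010
11101
11001
step 1: 11100
01010
11111
11110
step 2: 00000
00010
11111
11110
step 3: 00000
00010
11101
11001
step 4: 00000
00010
11001
10111
step 5: 00000
00000
11110
10101
step 6: 00001
00011
11111
10101
step 7: 00001
10011
00111
00101
step 8: 11101
11011
00111
00101
step 9: 11101
11011
01111
11001
step 10: 10101
00111
00111
11001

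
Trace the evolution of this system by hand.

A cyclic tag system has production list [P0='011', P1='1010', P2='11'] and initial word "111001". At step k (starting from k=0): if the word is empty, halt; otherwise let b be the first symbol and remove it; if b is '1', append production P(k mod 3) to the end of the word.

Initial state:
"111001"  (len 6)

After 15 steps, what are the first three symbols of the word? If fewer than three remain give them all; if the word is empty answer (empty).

t=0: "111001"  (len 6)
t=1: "11001011"  (len 8)
t=2: "10010111010"  (len 11)
t=3: "001011101011"  (len 12)
t=4: "01011101011"  (len 11)
t=5: "1011101011"  (len 10)
t=6: "01110101111"  (len 11)
t=7: "1110101111"  (len 10)
t=8: "1101011111010"  (len 13)
t=9: "10101111101011"  (len 14)
t=10: "0101111101011011"  (len 16)
t=11: "101111101011011"  (len 15)
t=12: "0111110101101111"  (len 16)
t=13: "111110101101111"  (len 15)
t=14: "111101011011111010"  (len 18)
t=15: "1110101101111101011"  (len 19)

111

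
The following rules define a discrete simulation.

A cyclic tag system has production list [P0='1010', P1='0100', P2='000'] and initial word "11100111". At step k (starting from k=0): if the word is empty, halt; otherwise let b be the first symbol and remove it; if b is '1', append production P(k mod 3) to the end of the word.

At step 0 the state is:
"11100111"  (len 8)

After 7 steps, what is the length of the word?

t=0: "11100111"  (len 8)
t=1: "11001111010"  (len 11)
t=2: "10011110100100"  (len 14)
t=3: "0011110100100000"  (len 16)
t=4: "011110100100000"  (len 15)
t=5: "11110100100000"  (len 14)
t=6: "1110100100000000"  (len 16)
t=7: "1101001000000001010"  (len 19)

19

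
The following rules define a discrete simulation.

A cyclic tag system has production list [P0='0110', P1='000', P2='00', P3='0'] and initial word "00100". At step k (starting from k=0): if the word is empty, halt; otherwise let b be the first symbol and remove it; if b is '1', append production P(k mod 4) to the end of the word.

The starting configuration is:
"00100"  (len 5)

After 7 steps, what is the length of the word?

0

step 0: "00100"  (len 5)
step 1: "0100"  (len 4)
step 2: "100"  (len 3)
step 3: "0000"  (len 4)
step 4: "000"  (len 3)
step 5: "00"  (len 2)
step 6: "0"  (len 1)
step 7: (halted — word empty)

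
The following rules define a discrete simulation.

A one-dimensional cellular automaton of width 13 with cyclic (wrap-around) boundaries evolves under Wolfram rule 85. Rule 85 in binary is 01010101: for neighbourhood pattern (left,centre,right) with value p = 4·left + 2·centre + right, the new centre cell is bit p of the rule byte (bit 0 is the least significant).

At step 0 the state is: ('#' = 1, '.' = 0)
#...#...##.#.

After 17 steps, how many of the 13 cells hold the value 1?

k=0  #...#...##.#.
k=1  ###.###..#.#.
k=2  ..#...##.#.#.
k=3  #.###..#.#.##
k=4  #...##.#.#...
k=5  ###..#.#.###.
k=6  ..##.#.#...#.
k=7  #..#.#.###.##
k=8  ##.#.#...#...
k=9  .#.#.###.###.
k=10  .#.#...#...##
k=11  .#.###.###..#
k=12  .#...#...##.#
k=13  .###.###..#.#
k=14  ...#...##.#.#
k=15  ##.###..#.#.#
k=16  .#...##.#.#..
k=17  .###..#.#.###

8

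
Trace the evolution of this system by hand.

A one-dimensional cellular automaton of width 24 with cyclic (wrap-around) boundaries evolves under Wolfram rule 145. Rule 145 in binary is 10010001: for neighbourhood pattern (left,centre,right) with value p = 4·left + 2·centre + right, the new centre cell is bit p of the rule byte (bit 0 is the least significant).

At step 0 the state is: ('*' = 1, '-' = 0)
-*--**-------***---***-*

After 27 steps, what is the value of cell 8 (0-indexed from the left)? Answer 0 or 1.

gen 0: -*--**-------***---***-*
gen 1: --*---******--*-**--*---
gen 2: *--**--****-*-----*--***
gen 3: -*---*--**---****--*--**
gen 4: --**--*---**--**-*--*---
gen 5: *---*--**---*-----*--***
gen 6: -**--*---**--****--*--**
gen 7: ---*--**---*--**-*--*---
gen 8: **--*---**--*-----*--***
gen 9: *-*--**---*--****--*--**
gen 10: ---*---**--*--**-*--*--*
gen 11: **--**---*--*-----*--*--
gen 12: --*---**--*--****--*--*-
gen 13: *--**---*--*--**-*--*--*
gen 14: -*---**--*--*-----*--*--
gen 15: --**---*--*--****--*--**
gen 16: *---**--*--*--**-*--*---
gen 17: -**---*--*--*-----*--**-
gen 18: ---**--*--*--****--*---*
gen 19: **---*--*--*--**-*--**--
gen 20: --**--*--*--*-----*---*-
gen 21: *---*--*--*--****--**--*
gen 22: -**--*--*--*--**-*---*--
gen 23: ---*--*--*--*-----**--**
gen 24: **--*--*--*--****---*---
gen 25: --*--*--*--*--**-**--**-
gen 26: *--*--*--*--*------*---*
gen 27: -*--*--*--*--*****--**--

0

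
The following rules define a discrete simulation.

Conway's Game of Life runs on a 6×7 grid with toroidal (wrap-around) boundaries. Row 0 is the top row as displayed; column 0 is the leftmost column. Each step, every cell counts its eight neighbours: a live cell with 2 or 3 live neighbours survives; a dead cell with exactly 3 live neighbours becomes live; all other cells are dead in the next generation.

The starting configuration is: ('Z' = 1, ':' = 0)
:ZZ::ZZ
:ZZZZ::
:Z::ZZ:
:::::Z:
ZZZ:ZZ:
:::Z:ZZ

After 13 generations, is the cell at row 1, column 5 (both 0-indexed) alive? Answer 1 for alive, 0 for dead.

k=0  :ZZ::ZZ
:ZZZZ::
:Z::ZZ:
:::::Z:
ZZZ:ZZ:
:::Z:ZZ
k=1  :Z::::Z
::::::Z
:Z:::Z:
Z:ZZ:::
ZZZZ:::
:::Z:::
k=2  Z::::::
:::::ZZ
ZZZ:::Z
Z::ZZ:Z
Z:::Z::
:::Z:::
k=3  ::::::Z
:::::Z:
:ZZZZ::
::ZZZ::
Z:::ZZZ
:::::::
k=4  :::::::
::ZZZZ:
:Z:::Z:
Z:::::Z
::::ZZZ
Z::::::
k=5  :::ZZ::
::ZZZZ:
ZZZZ:Z:
Z:::Z::
:::::Z:
:::::ZZ
k=6  ::Z:::Z
:::::ZZ
Z::::Z:
Z:ZZZZ:
::::ZZ:
:::::ZZ
k=7  Z::::::
Z::::Z:
ZZ:Z:::
:Z:Z:::
:::::::
::::Z:Z
k=8  Z::::Z:
Z::::::
ZZ::Z:Z
ZZ:::::
:::::::
:::::::
k=9  ::::::Z
:::::Z:
::::::Z
:Z::::Z
:::::::
:::::::
k=10  :::::::
:::::ZZ
Z::::ZZ
Z::::::
:::::::
:::::::
k=11  :::::::
Z::::Z:
Z::::Z:
Z::::::
:::::::
:::::::
k=12  :::::::
:::::::
ZZ:::::
::::::Z
:::::::
:::::::
k=13  :::::::
:::::::
Z::::::
Z::::::
:::::::
:::::::

0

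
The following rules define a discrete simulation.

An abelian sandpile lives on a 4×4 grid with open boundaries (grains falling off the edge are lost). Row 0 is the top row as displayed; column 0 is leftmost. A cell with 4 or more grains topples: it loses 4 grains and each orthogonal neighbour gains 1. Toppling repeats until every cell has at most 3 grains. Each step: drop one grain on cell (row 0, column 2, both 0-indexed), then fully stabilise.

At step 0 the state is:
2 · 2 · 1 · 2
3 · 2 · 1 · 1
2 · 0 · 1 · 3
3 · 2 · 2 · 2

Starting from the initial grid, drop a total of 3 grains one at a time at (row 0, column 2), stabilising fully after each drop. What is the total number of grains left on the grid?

31

step 0: 2 · 2 · 1 · 2
3 · 2 · 1 · 1
2 · 0 · 1 · 3
3 · 2 · 2 · 2
step 1: 2 · 2 · 2 · 2
3 · 2 · 1 · 1
2 · 0 · 1 · 3
3 · 2 · 2 · 2
step 2: 2 · 2 · 3 · 2
3 · 2 · 1 · 1
2 · 0 · 1 · 3
3 · 2 · 2 · 2
step 3: 2 · 3 · 0 · 3
3 · 2 · 2 · 1
2 · 0 · 1 · 3
3 · 2 · 2 · 2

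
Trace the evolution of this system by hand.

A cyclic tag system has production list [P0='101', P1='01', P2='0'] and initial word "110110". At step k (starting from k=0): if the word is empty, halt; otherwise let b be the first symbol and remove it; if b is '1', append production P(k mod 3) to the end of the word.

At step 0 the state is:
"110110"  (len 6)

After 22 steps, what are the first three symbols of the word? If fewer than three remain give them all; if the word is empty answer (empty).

gen 0: "110110"  (len 6)
gen 1: "10110101"  (len 8)
gen 2: "011010101"  (len 9)
gen 3: "11010101"  (len 8)
gen 4: "1010101101"  (len 10)
gen 5: "01010110101"  (len 11)
gen 6: "1010110101"  (len 10)
gen 7: "010110101101"  (len 12)
gen 8: "10110101101"  (len 11)
gen 9: "01101011010"  (len 11)
gen 10: "1101011010"  (len 10)
gen 11: "10101101001"  (len 11)
gen 12: "01011010010"  (len 11)
gen 13: "1011010010"  (len 10)
gen 14: "01101001001"  (len 11)
gen 15: "1101001001"  (len 10)
gen 16: "101001001101"  (len 12)
gen 17: "0100100110101"  (len 13)
gen 18: "100100110101"  (len 12)
gen 19: "00100110101101"  (len 14)
gen 20: "0100110101101"  (len 13)
gen 21: "100110101101"  (len 12)
gen 22: "00110101101101"  (len 14)

001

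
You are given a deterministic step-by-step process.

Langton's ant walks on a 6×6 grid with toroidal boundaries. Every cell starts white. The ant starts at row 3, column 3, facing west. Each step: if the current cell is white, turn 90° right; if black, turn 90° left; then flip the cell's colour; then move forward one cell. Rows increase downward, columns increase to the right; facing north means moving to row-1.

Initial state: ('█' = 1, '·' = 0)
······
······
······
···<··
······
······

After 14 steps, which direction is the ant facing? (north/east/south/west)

east

t=0: ······
······
······
···<··
······
······
t=1: ······
······
···^··
···█··
······
······
t=2: ······
······
···█>·
···█··
······
······
t=3: ······
······
···██·
···█v·
······
······
t=4: ······
······
···██·
···<█·
······
······
t=5: ······
······
···██·
····█·
···v··
······
t=6: ······
······
···██·
····█·
··<█··
······
t=7: ······
······
···██·
··^·█·
··██··
······
t=8: ······
······
···██·
··█>█·
··██··
······
t=9: ······
······
···██·
··███·
··█v··
······
t=10: ······
······
···██·
··███·
··█·>·
······
t=11: ······
······
···██·
··███·
··█·█·
····v·
t=12: ······
······
···██·
··███·
··█·█·
···<█·
t=13: ······
······
···██·
··███·
··█^█·
···██·
t=14: ······
······
···██·
··███·
··██>·
···██·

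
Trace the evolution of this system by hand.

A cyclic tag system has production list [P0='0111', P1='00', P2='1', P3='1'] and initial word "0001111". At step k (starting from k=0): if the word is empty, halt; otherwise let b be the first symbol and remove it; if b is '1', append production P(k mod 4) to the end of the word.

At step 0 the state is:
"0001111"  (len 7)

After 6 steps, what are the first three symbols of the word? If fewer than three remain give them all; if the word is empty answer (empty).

110

[0] "0001111"  (len 7)
[1] "001111"  (len 6)
[2] "01111"  (len 5)
[3] "1111"  (len 4)
[4] "1111"  (len 4)
[5] "1110111"  (len 7)
[6] "11011100"  (len 8)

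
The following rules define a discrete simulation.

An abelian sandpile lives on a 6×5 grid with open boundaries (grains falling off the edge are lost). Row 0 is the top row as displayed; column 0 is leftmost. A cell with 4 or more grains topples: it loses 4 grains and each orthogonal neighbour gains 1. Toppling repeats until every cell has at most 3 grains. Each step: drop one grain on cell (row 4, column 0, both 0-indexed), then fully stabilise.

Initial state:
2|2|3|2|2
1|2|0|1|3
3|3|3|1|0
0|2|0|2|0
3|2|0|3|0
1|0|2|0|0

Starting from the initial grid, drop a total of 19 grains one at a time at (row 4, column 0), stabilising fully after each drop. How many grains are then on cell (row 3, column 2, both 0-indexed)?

[0] 2|2|3|2|2
1|2|0|1|3
3|3|3|1|0
0|2|0|2|0
3|2|0|3|0
1|0|2|0|0
[1] 2|2|3|2|2
1|2|0|1|3
3|3|3|1|0
1|2|0|2|0
0|3|0|3|0
2|0|2|0|0
[2] 2|2|3|2|2
1|2|0|1|3
3|3|3|1|0
1|2|0|2|0
1|3|0|3|0
2|0|2|0|0
[3] 2|2|3|2|2
1|2|0|1|3
3|3|3|1|0
1|2|0|2|0
2|3|0|3|0
2|0|2|0|0
[4] 2|2|3|2|2
1|2|0|1|3
3|3|3|1|0
1|2|0|2|0
3|3|0|3|0
2|0|2|0|0
[5] 2|2|3|2|2
1|2|0|1|3
3|3|3|1|0
2|3|0|2|0
1|0|1|3|0
3|1|2|0|0
[6] 2|2|3|2|2
1|2|0|1|3
3|3|3|1|0
2|3|0|2|0
2|0|1|3|0
3|1|2|0|0
[7] 2|2|3|2|2
1|2|0|1|3
3|3|3|1|0
2|3|0|2|0
3|0|1|3|0
3|1|2|0|0
[8] 2|2|3|2|2
1|2|0|1|3
3|3|3|1|0
3|3|0|2|0
1|1|1|3|0
0|2|2|0|0
[9] 2|2|3|2|2
1|2|0|1|3
3|3|3|1|0
3|3|0|2|0
2|1|1|3|0
0|2|2|0|0
[10] 2|2|3|2|2
1|2|0|1|3
3|3|3|1|0
3|3|0|2|0
3|1|1|3|0
0|2|2|0|0
[11] 2|2|3|2|2
2|3|1|1|3
1|2|0|2|0
2|1|2|2|0
1|3|1|3|0
1|2|2|0|0
[12] 2|2|3|2|2
2|3|1|1|3
1|2|0|2|0
2|1|2|2|0
2|3|1|3|0
1|2|2|0|0
[13] 2|2|3|2|2
2|3|1|1|3
1|2|0|2|0
2|1|2|2|0
3|3|1|3|0
1|2|2|0|0
[14] 2|2|3|2|2
2|3|1|1|3
1|2|0|2|0
3|2|2|2|0
1|0|2|3|0
2|3|2|0|0
[15] 2|2|3|2|2
2|3|1|1|3
1|2|0|2|0
3|2|2|2|0
2|0|2|3|0
2|3|2|0|0
[16] 2|2|3|2|2
2|3|1|1|3
1|2|0|2|0
3|2|2|2|0
3|0|2|3|0
2|3|2|0|0
[17] 2|2|3|2|2
2|3|1|1|3
2|2|0|2|0
0|3|2|2|0
1|1|2|3|0
3|3|2|0|0
[18] 2|2|3|2|2
2|3|1|1|3
2|2|0|2|0
0|3|2|2|0
2|1|2|3|0
3|3|2|0|0
[19] 2|2|3|2|2
2|3|1|1|3
2|2|0|2|0
0|3|2|2|0
3|1|2|3|0
3|3|2|0|0

2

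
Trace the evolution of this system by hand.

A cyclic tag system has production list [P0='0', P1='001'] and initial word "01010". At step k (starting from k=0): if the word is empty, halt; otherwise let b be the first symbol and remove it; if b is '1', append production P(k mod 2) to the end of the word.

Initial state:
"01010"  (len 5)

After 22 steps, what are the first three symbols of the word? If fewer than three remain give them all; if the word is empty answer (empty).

(empty)

0) "01010"  (len 5)
1) "1010"  (len 4)
2) "010001"  (len 6)
3) "10001"  (len 5)
4) "0001001"  (len 7)
5) "001001"  (len 6)
6) "01001"  (len 5)
7) "1001"  (len 4)
8) "001001"  (len 6)
9) "01001"  (len 5)
10) "1001"  (len 4)
11) "0010"  (len 4)
12) "010"  (len 3)
13) "10"  (len 2)
14) "0001"  (len 4)
15) "001"  (len 3)
16) "01"  (len 2)
17) "1"  (len 1)
18) "001"  (len 3)
19) "01"  (len 2)
20) "1"  (len 1)
21) "0"  (len 1)
22) (halted — word empty)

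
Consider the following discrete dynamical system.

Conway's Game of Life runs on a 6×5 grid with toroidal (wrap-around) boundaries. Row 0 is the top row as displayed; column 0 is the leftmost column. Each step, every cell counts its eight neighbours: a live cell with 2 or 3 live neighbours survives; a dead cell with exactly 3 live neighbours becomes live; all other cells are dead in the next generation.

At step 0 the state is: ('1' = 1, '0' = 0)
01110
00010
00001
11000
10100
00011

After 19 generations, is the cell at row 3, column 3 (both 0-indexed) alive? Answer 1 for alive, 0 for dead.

gen 0: 01110
00010
00001
11000
10100
00011
gen 1: 00000
00011
10001
11001
10110
10001
gen 2: 10010
10011
01000
00100
00110
11011
gen 3: 00000
11110
11111
01110
10000
11000
gen 4: 00001
00000
00000
00000
10001
11000
gen 5: 10000
00000
00000
00000
11001
01000
gen 6: 00000
00000
00000
10000
11000
01001
gen 7: 00000
00000
00000
11000
01001
01000
gen 8: 00000
00000
00000
11000
01100
10000
gen 9: 00000
00000
00000
11100
00100
01000
gen 10: 00000
00000
01000
01100
10100
00000
gen 11: 00000
00000
01100
10100
00100
00000
gen 12: 00000
00000
01100
00110
01000
00000
gen 13: 00000
00000
01110
00010
00100
00000
gen 14: 00000
00100
00110
01010
00000
00000
gen 15: 00000
00110
01010
00010
00000
00000
gen 16: 00000
00110
00011
00100
00000
00000
gen 17: 00000
00111
00001
00010
00000
00000
gen 18: 00010
00011
00101
00000
00000
00000
gen 19: 00011
00101
00001
00000
00000
00000

0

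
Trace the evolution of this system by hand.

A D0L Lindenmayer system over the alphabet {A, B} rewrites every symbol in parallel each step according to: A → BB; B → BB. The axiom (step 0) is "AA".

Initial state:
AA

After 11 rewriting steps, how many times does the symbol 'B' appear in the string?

4096

k=0  AA
k=1  BBBB
k=2  BBBBBBBB
k=3  BBBBBBBBBBBBBBBB
k=4  BBBBBBBBBBBBBBBBBBBBBBBBBBBBBBBB
k=5  BBBBBBBBBBBBBBBBBBBBBBBBBBBBBBBBBBBBBBBBBBBBBBBBBBBBBBBBBBBBBBBB
k=6  BBBBBBBBBBBBBBBBBBBBBBBBBBBBBBBBBBBBBBBBBBBBBBBBBBBBBBBBBB…BBBBBBBBBBBBBBBBBBBBBBBBBBBBBBBBBBBBBBBBBBBBBBBBBBBBBBBBBB  (len 128)
k=7  BBBBBBBBBBBBBBBBBBBBBBBBBBBBBBBBBBBBBBBBBBBBBBBBBBBBBBBBBB…BBBBBBBBBBBBBBBBBBBBBBBBBBBBBBBBBBBBBBBBBBBBBBBBBBBBBBBBBB  (len 256)
k=8  BBBBBBBBBBBBBBBBBBBBBBBBBBBBBBBBBBBBBBBBBBBBBBBBBBBBBBBBBB…BBBBBBBBBBBBBBBBBBBBBBBBBBBBBBBBBBBBBBBBBBBBBBBBBBBBBBBBBB  (len 512)
k=9  BBBBBBBBBBBBBBBBBBBBBBBBBBBBBBBBBBBBBBBBBBBBBBBBBBBBBBBBBB…BBBBBBBBBBBBBBBBBBBBBBBBBBBBBBBBBBBBBBBBBBBBBBBBBBBBBBBBBB  (len 1024)
k=10  BBBBBBBBBBBBBBBBBBBBBBBBBBBBBBBBBBBBBBBBBBBBBBBBBBBBBBBBBB…BBBBBBBBBBBBBBBBBBBBBBBBBBBBBBBBBBBBBBBBBBBBBBBBBBBBBBBBBB  (len 2048)
k=11  BBBBBBBBBBBBBBBBBBBBBBBBBBBBBBBBBBBBBBBBBBBBBBBBBBBBBBBBBB…BBBBBBBBBBBBBBBBBBBBBBBBBBBBBBBBBBBBBBBBBBBBBBBBBBBBBBBBBB  (len 4096)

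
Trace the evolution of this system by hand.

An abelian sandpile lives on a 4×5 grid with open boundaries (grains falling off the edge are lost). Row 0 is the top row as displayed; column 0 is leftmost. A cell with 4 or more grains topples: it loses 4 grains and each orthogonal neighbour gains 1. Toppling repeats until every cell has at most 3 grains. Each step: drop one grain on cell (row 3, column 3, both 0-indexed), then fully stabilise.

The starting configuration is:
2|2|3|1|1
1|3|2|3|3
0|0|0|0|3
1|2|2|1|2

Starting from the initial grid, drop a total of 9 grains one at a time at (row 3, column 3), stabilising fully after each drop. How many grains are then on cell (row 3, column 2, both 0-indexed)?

0) 2|2|3|1|1
1|3|2|3|3
0|0|0|0|3
1|2|2|1|2
1) 2|2|3|1|1
1|3|2|3|3
0|0|0|0|3
1|2|2|2|2
2) 2|2|3|1|1
1|3|2|3|3
0|0|0|0|3
1|2|2|3|2
3) 2|2|3|1|1
1|3|2|3|3
0|0|0|1|3
1|2|3|0|3
4) 2|2|3|1|1
1|3|2|3|3
0|0|0|1|3
1|2|3|1|3
5) 2|2|3|1|1
1|3|2|3|3
0|0|0|1|3
1|2|3|2|3
6) 2|2|3|1|1
1|3|2|3|3
0|0|0|1|3
1|2|3|3|3
7) 2|2|3|2|2
1|3|3|1|1
0|0|2|0|2
1|3|0|3|1
8) 2|2|3|2|2
1|3|3|1|1
0|0|2|1|2
1|3|1|0|2
9) 2|2|3|2|2
1|3|3|1|1
0|0|2|1|2
1|3|1|1|2

1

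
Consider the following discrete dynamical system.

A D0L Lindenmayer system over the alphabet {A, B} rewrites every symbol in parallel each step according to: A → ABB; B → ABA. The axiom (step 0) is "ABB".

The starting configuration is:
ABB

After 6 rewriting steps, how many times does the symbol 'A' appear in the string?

1093

0) ABB
1) ABBABAABA
2) ABBABAABAABBABAABBABBABAABB
3) ABBABAABAABBABAABBABBABAABBABBABAABAABBABAABBABBABAABAABBABAABAABBABAABBABBABAABA
4) ABBABAABAABBABAABBABBABAABBABBABAABAABBABAABBABBABAABAABBA…AABBABBABAABAABBABAABBABBABAABAABBABAABAABBABAABBABBABAABB  (len 243)
5) ABBABAABAABBABAABBABBABAABBABBABAABAABBABAABBABBABAABAABBA…AABBABBABAABAABBABAABBABBABAABAABBABAABAABBABAABBABBABAABA  (len 729)
6) ABBABAABAABBABAABBABBABAABBABBABAABAABBABAABBABBABAABAABBA…AABBABBABAABAABBABAABBABBABAABAABBABAABAABBABAABBABBABAABB  (len 2187)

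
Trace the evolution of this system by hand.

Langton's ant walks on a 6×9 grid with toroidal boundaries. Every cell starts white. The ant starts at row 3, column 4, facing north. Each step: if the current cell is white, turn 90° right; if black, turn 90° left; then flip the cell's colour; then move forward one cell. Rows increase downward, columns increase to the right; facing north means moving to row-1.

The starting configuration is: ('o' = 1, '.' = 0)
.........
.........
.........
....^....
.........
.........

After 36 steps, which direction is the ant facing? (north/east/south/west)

south

[0] .........
.........
.........
....^....
.........
.........
[1] .........
.........
.........
....o>...
.........
.........
[2] .........
.........
.........
....oo...
.....v...
.........
[3] .........
.........
.........
....oo...
....<o...
.........
[4] .........
.........
.........
....^o...
....oo...
.........
[5] .........
.........
.........
...<.o...
....oo...
.........
[6] .........
.........
...^.....
...o.o...
....oo...
.........
[7] .........
.........
...o>....
...o.o...
....oo...
.........
[8] .........
.........
...oo....
...ovo...
....oo...
.........
[9] .........
.........
...oo....
...<oo...
....oo...
.........
[10] .........
.........
...oo....
....oo...
...voo...
.........
[11] .........
.........
...oo....
....oo...
..<ooo...
.........
[12] .........
.........
...oo....
..^.oo...
..oooo...
.........
[13] .........
.........
...oo....
..o>oo...
..oooo...
.........
[14] .........
.........
...oo....
..oooo...
..ovoo...
.........
[15] .........
.........
...oo....
..oooo...
..o.>o...
.........
[16] .........
.........
...oo....
..oo^o...
..o..o...
.........
[17] .........
.........
...oo....
..o<.o...
..o..o...
.........
[18] .........
.........
...oo....
..o..o...
..ov.o...
.........
[19] .........
.........
...oo....
..o..o...
..<o.o...
.........
[20] .........
.........
...oo....
..o..o...
...o.o...
..v......
[21] .........
.........
...oo....
..o..o...
...o.o...
.<o......
[22] .........
.........
...oo....
..o..o...
.^.o.o...
.oo......
[23] .........
.........
...oo....
..o..o...
.o>o.o...
.oo......
[24] .........
.........
...oo....
..o..o...
.ooo.o...
.ov......
[25] .........
.........
...oo....
..o..o...
.ooo.o...
.o.>.....
[26] ...v.....
.........
...oo....
..o..o...
.ooo.o...
.o.o.....
[27] ..<o.....
.........
...oo....
..o..o...
.ooo.o...
.o.o.....
[28] ..oo.....
.........
...oo....
..o..o...
.ooo.o...
.o^o.....
[29] ..oo.....
.........
...oo....
..o..o...
.ooo.o...
.oo>.....
[30] ..oo.....
.........
...oo....
..o..o...
.oo^.o...
.oo......
[31] ..oo.....
.........
...oo....
..o..o...
.o<..o...
.oo......
[32] ..oo.....
.........
...oo....
..o..o...
.o...o...
.ov......
[33] ..oo.....
.........
...oo....
..o..o...
.o...o...
.o.>.....
[34] ..ov.....
.........
...oo....
..o..o...
.o...o...
.o.o.....
[35] ..o.>....
.........
...oo....
..o..o...
.o...o...
.o.o.....
[36] ..o.o....
....v....
...oo....
..o..o...
.o...o...
.o.o.....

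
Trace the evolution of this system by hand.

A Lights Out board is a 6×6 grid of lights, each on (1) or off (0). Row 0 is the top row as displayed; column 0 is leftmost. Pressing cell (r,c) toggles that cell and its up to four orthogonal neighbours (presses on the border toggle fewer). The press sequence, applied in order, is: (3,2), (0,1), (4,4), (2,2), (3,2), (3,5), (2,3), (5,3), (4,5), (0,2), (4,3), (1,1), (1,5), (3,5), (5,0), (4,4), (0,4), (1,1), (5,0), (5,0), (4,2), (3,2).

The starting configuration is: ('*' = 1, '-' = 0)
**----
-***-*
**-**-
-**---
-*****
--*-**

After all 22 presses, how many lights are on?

14

[0] **----
-***-*
**-**-
-**---
-*****
--*-**
[1] **----
-***-*
*****-
---*--
-*-***
--*-**
[2] --*---
--**-*
*****-
---*--
-*-***
--*-**
[3] --*---
--**-*
*****-
---**-
-*----
--*--*
[4] --*---
---*-*
*---*-
--***-
-*----
--*--*
[5] --*---
---*-*
*-*-*-
-*--*-
-**---
--*--*
[6] --*---
---*-*
*-*-**
-*---*
-**--*
--*--*
[7] --*---
-----*
*--*-*
-*-*-*
-**--*
--*--*
[8] --*---
-----*
*--*-*
-*-*-*
-***-*
---***
[9] --*---
-----*
*--*-*
-*-*--
-****-
---**-
[10] -*-*--
--*--*
*--*-*
-*-*--
-****-
---**-
[11] -*-*--
--*--*
*--*-*
-*----
-*----
----*-
[12] ---*--
**---*
**-*-*
-*----
-*----
----*-
[13] ---*-*
**--*-
**-*--
-*----
-*----
----*-
[14] ---*-*
**--*-
**-*-*
-*--**
-*---*
----*-
[15] ---*-*
**--*-
**-*-*
-*--**
**---*
**--*-
[16] ---*-*
**--*-
**-*-*
-*---*
**-**-
**----
[17] ----*-
**----
**-*-*
-*---*
**-**-
**----
[18] -*--*-
--*---
*--*-*
-*---*
**-**-
**----
[19] -*--*-
--*---
*--*-*
-*---*
-*-**-
------
[20] -*--*-
--*---
*--*-*
-*---*
**-**-
**----
[21] -*--*-
--*---
*--*-*
-**--*
*-*-*-
***---
[22] -*--*-
--*---
*-**-*
---*-*
*---*-
***---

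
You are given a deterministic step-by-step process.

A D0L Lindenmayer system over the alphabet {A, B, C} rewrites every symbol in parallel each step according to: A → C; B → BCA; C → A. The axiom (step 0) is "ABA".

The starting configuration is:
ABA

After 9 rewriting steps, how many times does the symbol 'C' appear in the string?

t=0: ABA
t=1: CBCAC
t=2: ABCAACA
t=3: CBCAACCAC
t=4: ABCAACCAACA
t=5: CBCAACCAACCAC
t=6: ABCAACCAACCAACA
t=7: CBCAACCAACCAACCAC
t=8: ABCAACCAACCAACCAACA
t=9: CBCAACCAACCAACCAACCAC

11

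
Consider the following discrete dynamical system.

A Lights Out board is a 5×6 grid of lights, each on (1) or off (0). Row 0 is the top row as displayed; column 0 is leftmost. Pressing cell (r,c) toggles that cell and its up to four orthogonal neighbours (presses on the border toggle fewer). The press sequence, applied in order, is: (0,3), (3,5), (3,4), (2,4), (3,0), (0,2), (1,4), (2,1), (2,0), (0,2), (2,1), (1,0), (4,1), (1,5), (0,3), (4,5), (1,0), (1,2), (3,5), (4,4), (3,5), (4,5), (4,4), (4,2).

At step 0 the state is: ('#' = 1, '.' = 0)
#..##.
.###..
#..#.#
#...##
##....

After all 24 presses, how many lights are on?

20

gen 0: #..##.
.###..
#..#.#
#...##
##....
gen 1: #.#...
.##...
#..#.#
#...##
##....
gen 2: #.#...
.##...
#..#..
#.....
##...#
gen 3: #.#...
.##...
#..##.
#..###
##..##
gen 4: #.#...
.##.#.
#....#
#..#.#
##..##
gen 5: #.#...
.##.#.
.....#
.#.#.#
.#..##
gen 6: ##.#..
.#..#.
.....#
.#.#.#
.#..##
gen 7: ##.##.
.#.#.#
....##
.#.#.#
.#..##
gen 8: ##.##.
...#.#
###.##
...#.#
.#..##
gen 9: ##.##.
#..#.#
..#.##
#..#.#
.#..##
gen 10: #.#.#.
#.##.#
..#.##
#..#.#
.#..##
gen 11: #.#.#.
####.#
##..##
##.#.#
.#..##
gen 12: ..#.#.
..##.#
.#..##
##.#.#
.#..##
gen 13: ..#.#.
..##.#
.#..##
#..#.#
#.#.##
gen 14: ..#.##
..###.
.#..#.
#..#.#
#.#.##
gen 15: ...#.#
..#.#.
.#..#.
#..#.#
#.#.##
gen 16: ...#.#
..#.#.
.#..#.
#..#..
#.#...
gen 17: #..#.#
###.#.
##..#.
#..#..
#.#...
gen 18: #.##.#
#..##.
###.#.
#..#..
#.#...
gen 19: #.##.#
#..##.
###.##
#..###
#.#..#
gen 20: #.##.#
#..##.
###.##
#..#.#
#.###.
gen 21: #.##.#
#..##.
###.#.
#..##.
#.####
gen 22: #.##.#
#..##.
###.#.
#..###
#.##..
gen 23: #.##.#
#..##.
###.#.
#..#.#
#.#.##
gen 24: #.##.#
#..##.
###.#.
#.##.#
##.###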